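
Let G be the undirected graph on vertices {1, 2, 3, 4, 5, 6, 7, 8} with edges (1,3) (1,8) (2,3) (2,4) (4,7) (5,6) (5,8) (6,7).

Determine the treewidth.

2

A width-2 tree decomposition is:
Bags: B1 = {1, 5, 8}  B2 = {1, 5, 6}  B3 = {1, 6, 7}  B4 = {1, 4, 7}  B5 = {1, 2, 4}  B6 = {1, 2, 3}
Tree: B1–B2, B2–B3, B3–B4, B4–B5, B5–B6
Every bag has size at most 3, so the width is 3 − 1 = 2 and tw(G) ≤ 2. For the lower bound, G contains the cycle 1–8–5–6–7–4–2–3–1, so G is not a forest; only forests have treewidth ≤ 1, hence tw(G) ≥ 2. Therefore the treewidth is 2.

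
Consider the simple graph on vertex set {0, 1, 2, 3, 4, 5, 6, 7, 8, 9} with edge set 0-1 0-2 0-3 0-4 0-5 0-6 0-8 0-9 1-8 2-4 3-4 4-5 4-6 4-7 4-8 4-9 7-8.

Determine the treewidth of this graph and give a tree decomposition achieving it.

Each bag holds 3 vertices, so the decomposition has width 2, which upper-bounds the treewidth. For the lower bound, the 3 vertices {0, 1, 8} are pairwise adjacent, and any tree decomposition puts a clique entirely inside one bag — forcing width ≥ 2. Combining the bounds, tw(G) = 2.

Treewidth 2.
One optimal decomposition is:
Bags: B1 = {0, 1, 8}  B2 = {0, 4, 8}  B3 = {0, 3, 4}  B4 = {0, 4, 5}  B5 = {0, 4, 6}  B6 = {4, 7, 8}  B7 = {0, 4, 9}  B8 = {0, 2, 4}
Tree: B1–B2, B2–B3, B3–B4, B3–B5, B2–B6, B2–B7, B3–B8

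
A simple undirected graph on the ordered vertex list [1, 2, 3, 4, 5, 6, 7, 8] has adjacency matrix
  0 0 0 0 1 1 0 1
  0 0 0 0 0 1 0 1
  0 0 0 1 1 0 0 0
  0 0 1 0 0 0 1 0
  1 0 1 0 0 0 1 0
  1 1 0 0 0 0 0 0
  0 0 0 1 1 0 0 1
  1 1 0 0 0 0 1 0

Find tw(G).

2

A width-2 tree decomposition is:
Bags: B1 = {2, 6, 8}  B2 = {1, 6, 8}  B3 = {1, 7, 8}  B4 = {1, 5, 7}  B5 = {4, 5, 7}  B6 = {3, 4, 5}
Tree: B1–B2, B2–B3, B3–B4, B4–B5, B5–B6
The largest bag has 3 vertices, giving width 2; this decomposition certifies tw(G) ≤ 2. The edges 2–6–1–8–2 form a cycle, so G is not a tree and its treewidth is at least 2. Combining the bounds, tw(G) = 2.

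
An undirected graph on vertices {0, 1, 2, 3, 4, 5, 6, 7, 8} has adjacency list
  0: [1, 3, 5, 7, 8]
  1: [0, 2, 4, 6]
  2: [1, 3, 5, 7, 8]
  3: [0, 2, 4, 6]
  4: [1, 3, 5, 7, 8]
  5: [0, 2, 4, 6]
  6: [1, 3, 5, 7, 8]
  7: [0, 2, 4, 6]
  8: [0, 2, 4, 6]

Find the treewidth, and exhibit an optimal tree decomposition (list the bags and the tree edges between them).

Each bag holds 5 vertices, so the decomposition has width 4, which upper-bounds the treewidth. For the lower bound: the 5 vertex sets {2,7}, {5,6}, {1,4}, {0}, {8} are disjoint, each induces a connected subgraph, and every pair is joined by at least one edge of G. Contracting each set to a single vertex therefore yields K_{5} as a minor, and since treewidth is minor-monotone, tw(G) ≥ tw(K_{5}) = 4. The upper and lower bounds meet at 4, so that is the treewidth.

Treewidth 4.
One such decomposition:
Bags: B1 = {0, 2, 4, 6, 7}  B2 = {0, 2, 4, 5, 6}  B3 = {0, 1, 2, 4, 6}  B4 = {0, 2, 4, 6, 8}  B5 = {0, 2, 3, 4, 6}
Tree: B1–B2, B2–B3, B3–B4, B4–B5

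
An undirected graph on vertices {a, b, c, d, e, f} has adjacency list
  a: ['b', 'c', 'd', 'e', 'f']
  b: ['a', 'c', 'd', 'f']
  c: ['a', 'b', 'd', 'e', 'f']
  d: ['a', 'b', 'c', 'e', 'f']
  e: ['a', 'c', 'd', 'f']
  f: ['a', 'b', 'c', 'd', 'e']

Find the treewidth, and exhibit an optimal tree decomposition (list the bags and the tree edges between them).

The largest bag has 5 vertices, giving width 4; this decomposition certifies tw(G) ≤ 4. On the other hand G contains the 5-clique {a, c, d, e, f}. A clique must lie in a single bag of any decomposition, so no decomposition can have width below 4. Hence tw(G) = 4 exactly.

Treewidth 4.
One optimal decomposition is:
Bags: B1 = {a, c, d, e, f}  B2 = {a, b, c, d, f}
Tree: B1–B2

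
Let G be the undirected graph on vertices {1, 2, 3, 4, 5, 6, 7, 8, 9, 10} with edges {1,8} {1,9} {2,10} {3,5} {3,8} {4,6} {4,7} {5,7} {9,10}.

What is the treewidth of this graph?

1

A width-1 tree decomposition is:
Bags: B1 = {4, 6}  B2 = {4, 7}  B3 = {5, 7}  B4 = {3, 5}  B5 = {3, 8}  B6 = {1, 8}  B7 = {1, 9}  B8 = {9, 10}  B9 = {2, 10}
Tree: B1–B2, B2–B3, B3–B4, B4–B5, B5–B6, B6–B7, B7–B8, B8–B9
Every bag has size at most 2, so the width is 2 − 1 = 1 and tw(G) ≤ 1. Any graph with an edge has treewidth ≥ 1, and G has the edge 6–4. Therefore the treewidth is 1.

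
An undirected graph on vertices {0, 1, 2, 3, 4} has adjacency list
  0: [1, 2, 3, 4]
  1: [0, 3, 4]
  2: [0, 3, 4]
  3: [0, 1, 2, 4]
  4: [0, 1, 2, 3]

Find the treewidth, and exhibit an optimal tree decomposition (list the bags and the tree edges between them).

Treewidth 3.
One optimal decomposition is:
Bags: B1 = {0, 1, 3, 4}  B2 = {0, 2, 3, 4}
Tree: B1–B2

Each bag holds 4 vertices, so the decomposition has width 3, which upper-bounds the treewidth. Conversely, {0, 1, 3, 4} is a clique of size 4, and the vertices of any clique must share a bag in every tree decomposition; so some bag has ≥ 4 vertices and tw(G) ≥ 3. Hence tw(G) = 3 exactly.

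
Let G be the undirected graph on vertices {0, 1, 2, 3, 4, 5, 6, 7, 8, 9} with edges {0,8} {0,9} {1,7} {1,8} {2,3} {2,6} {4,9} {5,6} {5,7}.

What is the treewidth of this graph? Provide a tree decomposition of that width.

Each bag holds 2 vertices, so the decomposition has width 1, which upper-bounds the treewidth. Since G has at least one edge (e.g. 3–2), it is not an edgeless graph, so tw(G) ≥ 1. The upper and lower bounds meet at 1, so that is the treewidth.

Treewidth 1.
One optimal decomposition is:
Bags: B1 = {2, 3}  B2 = {2, 6}  B3 = {5, 6}  B4 = {5, 7}  B5 = {1, 7}  B6 = {1, 8}  B7 = {0, 8}  B8 = {0, 9}  B9 = {4, 9}
Tree: B1–B2, B2–B3, B3–B4, B4–B5, B5–B6, B6–B7, B7–B8, B8–B9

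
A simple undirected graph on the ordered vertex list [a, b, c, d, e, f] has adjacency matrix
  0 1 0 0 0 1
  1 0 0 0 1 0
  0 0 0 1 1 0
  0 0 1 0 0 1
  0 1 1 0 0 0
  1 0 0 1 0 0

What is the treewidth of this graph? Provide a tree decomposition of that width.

The largest bag has 3 vertices, giving width 2; this decomposition certifies tw(G) ≤ 2. The edges c–d–f–a–b–e–c form a cycle, so G is not a tree and its treewidth is at least 2. Therefore the treewidth is 2.

Treewidth 2.
One such decomposition:
Bags: B1 = {c, d, f}  B2 = {a, c, f}  B3 = {a, b, c}  B4 = {b, c, e}
Tree: B1–B2, B2–B3, B3–B4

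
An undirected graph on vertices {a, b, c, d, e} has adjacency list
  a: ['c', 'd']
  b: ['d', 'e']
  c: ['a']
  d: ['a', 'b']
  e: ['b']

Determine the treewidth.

A width-1 tree decomposition is:
Bags: B1 = {a, c}  B2 = {a, d}  B3 = {b, d}  B4 = {b, e}
Tree: B1–B2, B2–B3, B3–B4
The largest bag has 2 vertices, giving width 1; this decomposition certifies tw(G) ≤ 1. Since G has at least one edge (e.g. c–a), it is not an edgeless graph, so tw(G) ≥ 1. Hence tw(G) = 1 exactly.

1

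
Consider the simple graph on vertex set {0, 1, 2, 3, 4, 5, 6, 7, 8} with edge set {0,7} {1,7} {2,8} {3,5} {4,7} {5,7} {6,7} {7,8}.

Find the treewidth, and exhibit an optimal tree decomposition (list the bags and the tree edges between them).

Each bag holds 2 vertices, so the decomposition has width 1, which upper-bounds the treewidth. Since G has at least one edge (e.g. 6–7), it is not an edgeless graph, so tw(G) ≥ 1. The upper and lower bounds meet at 1, so that is the treewidth.

Treewidth 1.
Bags: B1 = {6, 7}  B2 = {1, 7}  B3 = {0, 7}  B4 = {5, 7}  B5 = {3, 5}  B6 = {7, 8}  B7 = {2, 8}  B8 = {4, 7}
Tree: B1–B2, B2–B3, B1–B4, B4–B5, B2–B6, B6–B7, B1–B8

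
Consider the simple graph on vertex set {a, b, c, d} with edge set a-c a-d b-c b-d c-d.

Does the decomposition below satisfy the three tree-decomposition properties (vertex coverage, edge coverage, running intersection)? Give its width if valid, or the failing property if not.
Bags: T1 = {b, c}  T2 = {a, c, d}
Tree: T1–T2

No — edge (d,b) lies in no bag.

A tree decomposition must satisfy three properties: every vertex lies in some bag; for every edge, both endpoints lie together in some bag; and for every vertex, the bags containing it form a connected subtree. Here edge (d,b) lies in no bag, so the decomposition is invalid.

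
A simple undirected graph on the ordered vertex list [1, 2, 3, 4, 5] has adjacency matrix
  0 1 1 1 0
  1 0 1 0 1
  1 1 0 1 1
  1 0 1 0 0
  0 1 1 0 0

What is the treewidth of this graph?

A width-2 tree decomposition is:
Bags: B1 = {2, 3, 5}  B2 = {1, 2, 3}  B3 = {1, 3, 4}
Tree: B1–B2, B2–B3
The largest bag has 3 vertices, giving width 2; this decomposition certifies tw(G) ≤ 2. Conversely, {1, 2, 3} is a clique of size 3, and the vertices of any clique must share a bag in every tree decomposition; so some bag has ≥ 3 vertices and tw(G) ≥ 2. The upper and lower bounds meet at 2, so that is the treewidth.

2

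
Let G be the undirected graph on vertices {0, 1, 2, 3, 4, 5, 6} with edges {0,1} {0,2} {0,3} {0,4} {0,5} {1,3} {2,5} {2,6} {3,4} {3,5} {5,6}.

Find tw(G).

A width-2 tree decomposition is:
Bags: B1 = {0, 1, 3}  B2 = {0, 3, 4}  B3 = {0, 3, 5}  B4 = {0, 2, 5}  B5 = {2, 5, 6}
Tree: B1–B2, B1–B3, B3–B4, B4–B5
Each bag holds 3 vertices, so the decomposition has width 2, which upper-bounds the treewidth. On the other hand G contains the 3-clique {0, 2, 5}. A clique must lie in a single bag of any decomposition, so no decomposition can have width below 2. Hence tw(G) = 2 exactly.

2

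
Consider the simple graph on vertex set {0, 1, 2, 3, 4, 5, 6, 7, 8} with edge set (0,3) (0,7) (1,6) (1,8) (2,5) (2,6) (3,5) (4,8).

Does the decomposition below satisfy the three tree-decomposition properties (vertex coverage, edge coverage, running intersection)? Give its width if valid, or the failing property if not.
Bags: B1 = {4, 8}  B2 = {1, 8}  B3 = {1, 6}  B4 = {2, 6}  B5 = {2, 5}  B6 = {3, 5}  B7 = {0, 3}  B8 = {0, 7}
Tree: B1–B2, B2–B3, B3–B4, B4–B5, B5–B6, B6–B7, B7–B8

Yes; width 1.

Vertex coverage: the bags together contain {0, 1, 2, 3, 4, 5, 6, 7, 8}, the full vertex set. Edge coverage: each edge of G has both endpoints in at least one bag. Running intersection: for every vertex, the bags containing it form a connected subtree. All three properties hold, so this is a valid tree decomposition of width max|bag| − 1 = 1, and hence tw(G) ≤ 1.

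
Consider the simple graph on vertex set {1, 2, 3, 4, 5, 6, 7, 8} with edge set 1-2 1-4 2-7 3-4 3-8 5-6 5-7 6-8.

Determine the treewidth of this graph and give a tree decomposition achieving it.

Treewidth 2.
One such decomposition:
Bags: B1 = {5, 6, 8}  B2 = {5, 7, 8}  B3 = {2, 7, 8}  B4 = {1, 2, 8}  B5 = {1, 4, 8}  B6 = {3, 4, 8}
Tree: B1–B2, B2–B3, B3–B4, B4–B5, B5–B6

Every bag has size at most 3, so the width is 3 − 1 = 2 and tw(G) ≤ 2. The edges 8–6–5–7–2–1–4–3–8 form a cycle, so G is not a tree and its treewidth is at least 2. The upper and lower bounds meet at 2, so that is the treewidth.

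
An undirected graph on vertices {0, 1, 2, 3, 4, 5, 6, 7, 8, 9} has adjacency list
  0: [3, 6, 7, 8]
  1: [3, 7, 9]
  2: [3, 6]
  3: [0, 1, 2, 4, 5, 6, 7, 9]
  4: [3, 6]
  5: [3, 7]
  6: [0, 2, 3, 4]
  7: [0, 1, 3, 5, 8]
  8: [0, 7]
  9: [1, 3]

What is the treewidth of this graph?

A width-2 tree decomposition is:
Bags: B1 = {0, 3, 7}  B2 = {0, 7, 8}  B3 = {1, 3, 7}  B4 = {3, 5, 7}  B5 = {1, 3, 9}  B6 = {0, 3, 6}  B7 = {3, 4, 6}  B8 = {2, 3, 6}
Tree: B1–B2, B1–B3, B3–B4, B3–B5, B1–B6, B6–B7, B6–B8
The largest bag has 3 vertices, giving width 2; this decomposition certifies tw(G) ≤ 2. Conversely, {0, 7, 8} is a clique of size 3, and the vertices of any clique must share a bag in every tree decomposition; so some bag has ≥ 3 vertices and tw(G) ≥ 2. Combining the bounds, tw(G) = 2.

2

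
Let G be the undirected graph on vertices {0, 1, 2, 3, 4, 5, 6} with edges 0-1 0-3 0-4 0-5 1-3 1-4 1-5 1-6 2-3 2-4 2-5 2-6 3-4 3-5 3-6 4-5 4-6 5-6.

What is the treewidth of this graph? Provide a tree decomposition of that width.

Treewidth 4.
One optimal decomposition is:
Bags: B1 = {1, 3, 4, 5, 6}  B2 = {0, 1, 3, 4, 5}  B3 = {2, 3, 4, 5, 6}
Tree: B1–B2, B1–B3

The largest bag has 5 vertices, giving width 4; this decomposition certifies tw(G) ≤ 4. On the other hand G contains the 5-clique {0, 1, 3, 4, 5}. A clique must lie in a single bag of any decomposition, so no decomposition can have width below 4. Combining the bounds, tw(G) = 4.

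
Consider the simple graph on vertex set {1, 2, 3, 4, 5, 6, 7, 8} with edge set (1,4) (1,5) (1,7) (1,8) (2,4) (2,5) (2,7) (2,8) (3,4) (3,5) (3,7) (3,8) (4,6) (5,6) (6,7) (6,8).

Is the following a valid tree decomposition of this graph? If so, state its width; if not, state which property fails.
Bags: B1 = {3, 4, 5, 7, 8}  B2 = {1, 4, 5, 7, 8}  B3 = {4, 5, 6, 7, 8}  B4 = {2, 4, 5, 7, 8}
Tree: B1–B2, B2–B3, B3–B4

Yes; width 4.

Vertex coverage: the bags together contain {1, 2, 3, 4, 5, 6, 7, 8}, the full vertex set. Edge coverage: each edge of G has both endpoints in at least one bag. Running intersection: for every vertex, the bags containing it form a connected subtree. All three properties hold, so this is a valid tree decomposition of width max|bag| − 1 = 4, and hence tw(G) ≤ 4.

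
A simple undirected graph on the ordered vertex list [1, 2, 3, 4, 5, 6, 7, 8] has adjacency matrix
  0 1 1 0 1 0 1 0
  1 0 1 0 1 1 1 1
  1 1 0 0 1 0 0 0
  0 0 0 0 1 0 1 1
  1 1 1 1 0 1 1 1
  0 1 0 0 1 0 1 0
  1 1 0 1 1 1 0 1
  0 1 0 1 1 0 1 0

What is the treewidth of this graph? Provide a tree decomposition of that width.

Treewidth 3.
Bags: B1 = {2, 5, 6, 7}  B2 = {1, 2, 5, 7}  B3 = {1, 2, 3, 5}  B4 = {2, 5, 7, 8}  B5 = {4, 5, 7, 8}
Tree: B1–B2, B2–B3, B1–B4, B4–B5

Every bag has size at most 4, so the width is 4 − 1 = 3 and tw(G) ≤ 3. On the other hand G contains the 4-clique {1, 2, 3, 5}. A clique must lie in a single bag of any decomposition, so no decomposition can have width below 3. Therefore the treewidth is 3.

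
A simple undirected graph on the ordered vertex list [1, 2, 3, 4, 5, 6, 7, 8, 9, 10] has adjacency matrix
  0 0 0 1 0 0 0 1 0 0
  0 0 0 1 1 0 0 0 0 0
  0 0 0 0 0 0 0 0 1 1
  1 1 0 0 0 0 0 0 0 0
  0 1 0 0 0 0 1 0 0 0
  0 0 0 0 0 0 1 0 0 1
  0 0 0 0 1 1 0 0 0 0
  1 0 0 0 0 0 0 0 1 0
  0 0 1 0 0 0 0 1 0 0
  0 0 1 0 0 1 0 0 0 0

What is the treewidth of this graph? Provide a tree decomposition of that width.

The largest bag has 3 vertices, giving width 2; this decomposition certifies tw(G) ≤ 2. For the lower bound, G contains the cycle 5–7–6–10–3–9–8–1–4–2–5, so G is not a forest; only forests have treewidth ≤ 1, hence tw(G) ≥ 2. Combining the bounds, tw(G) = 2.

Treewidth 2.
One optimal decomposition is:
Bags: B1 = {5, 6, 7}  B2 = {5, 6, 10}  B3 = {3, 5, 10}  B4 = {3, 5, 9}  B5 = {5, 8, 9}  B6 = {1, 5, 8}  B7 = {1, 4, 5}  B8 = {2, 4, 5}
Tree: B1–B2, B2–B3, B3–B4, B4–B5, B5–B6, B6–B7, B7–B8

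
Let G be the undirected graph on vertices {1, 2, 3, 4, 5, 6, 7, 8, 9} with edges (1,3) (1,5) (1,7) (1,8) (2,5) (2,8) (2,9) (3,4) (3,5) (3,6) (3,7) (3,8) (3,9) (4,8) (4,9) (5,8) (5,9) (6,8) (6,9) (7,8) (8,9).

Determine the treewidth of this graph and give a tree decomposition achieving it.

Treewidth 3.
One optimal decomposition is:
Bags: B1 = {3, 5, 8, 9}  B2 = {2, 5, 8, 9}  B3 = {3, 4, 8, 9}  B4 = {3, 6, 8, 9}  B5 = {1, 3, 5, 8}  B6 = {1, 3, 7, 8}
Tree: B1–B2, B1–B3, B3–B4, B1–B5, B5–B6

Every bag has size at most 4, so the width is 4 − 1 = 3 and tw(G) ≤ 3. On the other hand G contains the 4-clique {2, 5, 8, 9}. A clique must lie in a single bag of any decomposition, so no decomposition can have width below 3. Therefore the treewidth is 3.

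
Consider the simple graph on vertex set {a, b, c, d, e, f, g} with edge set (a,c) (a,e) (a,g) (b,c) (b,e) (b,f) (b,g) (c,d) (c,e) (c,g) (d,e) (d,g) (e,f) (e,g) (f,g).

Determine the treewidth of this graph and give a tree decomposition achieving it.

The largest bag has 4 vertices, giving width 3; this decomposition certifies tw(G) ≤ 3. Conversely, {c, d, e, g} is a clique of size 4, and the vertices of any clique must share a bag in every tree decomposition; so some bag has ≥ 4 vertices and tw(G) ≥ 3. Therefore the treewidth is 3.

Treewidth 3.
One such decomposition:
Bags: B1 = {c, d, e, g}  B2 = {b, c, e, g}  B3 = {a, c, e, g}  B4 = {b, e, f, g}
Tree: B1–B2, B2–B3, B2–B4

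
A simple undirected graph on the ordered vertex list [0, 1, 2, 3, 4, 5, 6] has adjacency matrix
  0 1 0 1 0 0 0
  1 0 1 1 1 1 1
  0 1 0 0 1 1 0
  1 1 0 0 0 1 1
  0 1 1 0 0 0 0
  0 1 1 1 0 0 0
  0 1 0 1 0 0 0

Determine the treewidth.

A width-2 tree decomposition is:
Bags: B1 = {1, 3, 6}  B2 = {1, 3, 5}  B3 = {0, 1, 3}  B4 = {1, 2, 5}  B5 = {1, 2, 4}
Tree: B1–B2, B2–B3, B2–B4, B4–B5
Each bag holds 3 vertices, so the decomposition has width 2, which upper-bounds the treewidth. For the lower bound, the 3 vertices {1, 2, 4} are pairwise adjacent, and any tree decomposition puts a clique entirely inside one bag — forcing width ≥ 2. Therefore the treewidth is 2.

2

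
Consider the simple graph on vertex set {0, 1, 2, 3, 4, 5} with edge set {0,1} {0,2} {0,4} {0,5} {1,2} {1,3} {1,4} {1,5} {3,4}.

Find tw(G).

A width-2 tree decomposition is:
Bags: B1 = {0, 1, 2}  B2 = {0, 1, 4}  B3 = {0, 1, 5}  B4 = {1, 3, 4}
Tree: B1–B2, B2–B3, B2–B4
The largest bag has 3 vertices, giving width 2; this decomposition certifies tw(G) ≤ 2. For the lower bound, the 3 vertices {0, 1, 2} are pairwise adjacent, and any tree decomposition puts a clique entirely inside one bag — forcing width ≥ 2. Hence tw(G) = 2 exactly.

2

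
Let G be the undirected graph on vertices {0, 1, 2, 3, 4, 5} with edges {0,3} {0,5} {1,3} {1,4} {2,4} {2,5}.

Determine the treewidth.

A width-2 tree decomposition is:
Bags: B1 = {1, 3, 4}  B2 = {2, 3, 4}  B3 = {2, 3, 5}  B4 = {0, 3, 5}
Tree: B1–B2, B2–B3, B3–B4
The largest bag has 3 vertices, giving width 2; this decomposition certifies tw(G) ≤ 2. Since 3–1–4–2–5–0–3 is a cycle in G, G is not acyclic. Forests are exactly the graphs of treewidth ≤ 1, so tw(G) ≥ 2. Hence tw(G) = 2 exactly.

2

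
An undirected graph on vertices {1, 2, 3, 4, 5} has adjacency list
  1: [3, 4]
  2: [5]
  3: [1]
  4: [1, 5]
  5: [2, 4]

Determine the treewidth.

1

A width-1 tree decomposition is:
Bags: B1 = {1, 3}  B2 = {1, 4}  B3 = {4, 5}  B4 = {2, 5}
Tree: B1–B2, B2–B3, B3–B4
Every bag has size at most 2, so the width is 2 − 1 = 1 and tw(G) ≤ 1. Any graph with an edge has treewidth ≥ 1, and G has the edge 3–1. Hence tw(G) = 1 exactly.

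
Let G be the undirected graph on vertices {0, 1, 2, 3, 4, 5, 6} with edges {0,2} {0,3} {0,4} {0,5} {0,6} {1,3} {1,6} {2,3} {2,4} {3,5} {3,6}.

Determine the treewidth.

A width-2 tree decomposition is:
Bags: B1 = {1, 3, 6}  B2 = {0, 3, 6}  B3 = {0, 2, 3}  B4 = {0, 2, 4}  B5 = {0, 3, 5}
Tree: B1–B2, B2–B3, B3–B4, B2–B5
Every bag has size at most 3, so the width is 3 − 1 = 2 and tw(G) ≤ 2. Conversely, {0, 2, 3} is a clique of size 3, and the vertices of any clique must share a bag in every tree decomposition; so some bag has ≥ 3 vertices and tw(G) ≥ 2. Combining the bounds, tw(G) = 2.

2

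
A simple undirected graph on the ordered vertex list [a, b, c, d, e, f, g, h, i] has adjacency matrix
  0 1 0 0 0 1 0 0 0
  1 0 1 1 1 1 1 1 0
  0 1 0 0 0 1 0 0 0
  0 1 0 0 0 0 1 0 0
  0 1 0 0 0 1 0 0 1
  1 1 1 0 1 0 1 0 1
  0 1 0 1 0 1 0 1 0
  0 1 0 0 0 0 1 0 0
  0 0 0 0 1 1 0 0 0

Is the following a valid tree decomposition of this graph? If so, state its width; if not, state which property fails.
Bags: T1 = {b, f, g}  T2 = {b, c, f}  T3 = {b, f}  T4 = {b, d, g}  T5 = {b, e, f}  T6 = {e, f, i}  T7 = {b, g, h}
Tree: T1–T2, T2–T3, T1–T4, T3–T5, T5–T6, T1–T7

A tree decomposition must satisfy three properties: every vertex lies in some bag; for every edge, both endpoints lie together in some bag; and for every vertex, the bags containing it form a connected subtree. Here vertex a appears in no bag, so the decomposition is invalid.

No — vertex a appears in no bag.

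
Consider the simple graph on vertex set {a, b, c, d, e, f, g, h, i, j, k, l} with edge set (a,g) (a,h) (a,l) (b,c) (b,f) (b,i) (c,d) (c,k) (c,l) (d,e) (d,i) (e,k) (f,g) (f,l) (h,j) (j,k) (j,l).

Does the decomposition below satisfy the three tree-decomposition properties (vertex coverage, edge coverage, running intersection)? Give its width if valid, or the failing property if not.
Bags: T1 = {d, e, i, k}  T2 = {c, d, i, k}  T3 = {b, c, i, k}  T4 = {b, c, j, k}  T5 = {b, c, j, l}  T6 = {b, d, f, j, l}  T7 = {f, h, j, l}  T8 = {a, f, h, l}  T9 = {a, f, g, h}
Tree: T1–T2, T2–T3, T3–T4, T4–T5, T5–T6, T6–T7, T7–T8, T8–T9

No — bags containing vertex d are not connected in the tree.

A tree decomposition must satisfy three properties: every vertex lies in some bag; for every edge, both endpoints lie together in some bag; and for every vertex, the bags containing it form a connected subtree. Here bags containing vertex d are not connected in the tree, so the decomposition is invalid.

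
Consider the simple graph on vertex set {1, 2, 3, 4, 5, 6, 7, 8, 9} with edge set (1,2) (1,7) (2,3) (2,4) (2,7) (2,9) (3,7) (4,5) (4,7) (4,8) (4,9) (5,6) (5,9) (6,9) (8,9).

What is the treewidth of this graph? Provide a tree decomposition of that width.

Each bag holds 3 vertices, so the decomposition has width 2, which upper-bounds the treewidth. For the lower bound, the 3 vertices {4, 8, 9} are pairwise adjacent, and any tree decomposition puts a clique entirely inside one bag — forcing width ≥ 2. Hence tw(G) = 2 exactly.

Treewidth 2.
Bags: B1 = {2, 4, 9}  B2 = {4, 5, 9}  B3 = {2, 4, 7}  B4 = {1, 2, 7}  B5 = {4, 8, 9}  B6 = {5, 6, 9}  B7 = {2, 3, 7}
Tree: B1–B2, B1–B3, B3–B4, B1–B5, B2–B6, B3–B7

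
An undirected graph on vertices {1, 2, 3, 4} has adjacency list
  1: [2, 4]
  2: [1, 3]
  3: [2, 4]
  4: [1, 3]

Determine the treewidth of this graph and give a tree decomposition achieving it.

Treewidth 2.
One such decomposition:
Bags: B1 = {1, 3, 4}  B2 = {1, 2, 3}
Tree: B1–B2

Every bag has size at most 3, so the width is 3 − 1 = 2 and tw(G) ≤ 2. For the lower bound, G contains the cycle 3–4–1–2–3, so G is not a forest; only forests have treewidth ≤ 1, hence tw(G) ≥ 2. Combining the bounds, tw(G) = 2.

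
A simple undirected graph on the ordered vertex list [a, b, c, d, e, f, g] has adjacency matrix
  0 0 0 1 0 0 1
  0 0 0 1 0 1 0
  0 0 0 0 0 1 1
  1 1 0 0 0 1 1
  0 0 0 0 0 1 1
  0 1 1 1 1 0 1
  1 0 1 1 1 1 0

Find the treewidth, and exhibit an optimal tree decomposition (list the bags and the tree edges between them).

Each bag holds 3 vertices, so the decomposition has width 2, which upper-bounds the treewidth. On the other hand G contains the 3-clique {a, d, g}. A clique must lie in a single bag of any decomposition, so no decomposition can have width below 2. Hence tw(G) = 2 exactly.

Treewidth 2.
One such decomposition:
Bags: B1 = {d, f, g}  B2 = {b, d, f}  B3 = {c, f, g}  B4 = {e, f, g}  B5 = {a, d, g}
Tree: B1–B2, B1–B3, B1–B4, B1–B5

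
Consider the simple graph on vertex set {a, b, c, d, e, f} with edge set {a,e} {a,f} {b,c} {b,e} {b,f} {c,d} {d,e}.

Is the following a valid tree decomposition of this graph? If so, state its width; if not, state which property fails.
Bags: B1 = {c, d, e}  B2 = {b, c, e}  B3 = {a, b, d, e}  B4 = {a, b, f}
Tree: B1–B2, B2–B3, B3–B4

No — bags containing vertex d are not connected in the tree.

A tree decomposition must satisfy three properties: every vertex lies in some bag; for every edge, both endpoints lie together in some bag; and for every vertex, the bags containing it form a connected subtree. Here bags containing vertex d are not connected in the tree, so the decomposition is invalid.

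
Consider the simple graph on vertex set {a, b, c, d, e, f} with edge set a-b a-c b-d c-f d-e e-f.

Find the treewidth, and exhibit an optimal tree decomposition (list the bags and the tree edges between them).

The largest bag has 3 vertices, giving width 2; this decomposition certifies tw(G) ≤ 2. Since c–a–b–d–e–f–c is a cycle in G, G is not acyclic. Forests are exactly the graphs of treewidth ≤ 1, so tw(G) ≥ 2. Hence tw(G) = 2 exactly.

Treewidth 2.
One such decomposition:
Bags: B1 = {a, b, c}  B2 = {b, c, d}  B3 = {c, d, e}  B4 = {c, e, f}
Tree: B1–B2, B2–B3, B3–B4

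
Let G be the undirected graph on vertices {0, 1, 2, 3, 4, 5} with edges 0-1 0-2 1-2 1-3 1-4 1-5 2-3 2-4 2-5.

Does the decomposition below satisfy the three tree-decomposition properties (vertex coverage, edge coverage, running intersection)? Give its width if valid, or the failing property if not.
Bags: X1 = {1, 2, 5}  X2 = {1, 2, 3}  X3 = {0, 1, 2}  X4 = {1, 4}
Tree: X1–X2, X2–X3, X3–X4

A tree decomposition must satisfy three properties: every vertex lies in some bag; for every edge, both endpoints lie together in some bag; and for every vertex, the bags containing it form a connected subtree. Here edge (2,4) lies in no bag, so the decomposition is invalid.

No — edge (2,4) lies in no bag.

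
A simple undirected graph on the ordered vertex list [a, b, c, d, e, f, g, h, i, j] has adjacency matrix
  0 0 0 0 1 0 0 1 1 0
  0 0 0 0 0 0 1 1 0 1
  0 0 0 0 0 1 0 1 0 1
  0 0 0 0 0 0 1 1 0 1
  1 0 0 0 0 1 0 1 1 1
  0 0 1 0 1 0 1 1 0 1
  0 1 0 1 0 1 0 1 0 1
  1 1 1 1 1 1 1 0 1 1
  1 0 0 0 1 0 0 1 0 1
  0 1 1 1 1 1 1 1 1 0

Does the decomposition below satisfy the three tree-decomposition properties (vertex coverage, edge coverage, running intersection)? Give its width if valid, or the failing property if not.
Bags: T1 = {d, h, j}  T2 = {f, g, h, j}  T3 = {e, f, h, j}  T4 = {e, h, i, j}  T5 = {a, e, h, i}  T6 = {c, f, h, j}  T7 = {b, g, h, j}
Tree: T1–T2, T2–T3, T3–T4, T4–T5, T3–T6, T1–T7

A tree decomposition must satisfy three properties: every vertex lies in some bag; for every edge, both endpoints lie together in some bag; and for every vertex, the bags containing it form a connected subtree. Here edge (g,d) lies in no bag, so the decomposition is invalid.

No — edge (g,d) lies in no bag.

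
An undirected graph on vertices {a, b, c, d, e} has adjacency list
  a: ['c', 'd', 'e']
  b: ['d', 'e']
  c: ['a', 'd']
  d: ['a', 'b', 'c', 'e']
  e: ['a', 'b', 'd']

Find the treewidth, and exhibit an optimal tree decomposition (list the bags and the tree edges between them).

Each bag holds 3 vertices, so the decomposition has width 2, which upper-bounds the treewidth. Conversely, {a, d, e} is a clique of size 3, and the vertices of any clique must share a bag in every tree decomposition; so some bag has ≥ 3 vertices and tw(G) ≥ 2. Therefore the treewidth is 2.

Treewidth 2.
One such decomposition:
Bags: B1 = {b, d, e}  B2 = {a, d, e}  B3 = {a, c, d}
Tree: B1–B2, B2–B3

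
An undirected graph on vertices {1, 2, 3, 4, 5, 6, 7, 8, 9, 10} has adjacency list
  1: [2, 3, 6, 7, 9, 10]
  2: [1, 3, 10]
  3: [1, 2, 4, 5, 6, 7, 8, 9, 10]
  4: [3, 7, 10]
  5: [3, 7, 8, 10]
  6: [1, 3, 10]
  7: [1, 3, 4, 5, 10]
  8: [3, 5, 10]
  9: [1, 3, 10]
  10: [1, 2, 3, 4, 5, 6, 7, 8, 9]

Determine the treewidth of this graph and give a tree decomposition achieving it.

Every bag has size at most 4, so the width is 4 − 1 = 3 and tw(G) ≤ 3. On the other hand G contains the 4-clique {3, 5, 8, 10}. A clique must lie in a single bag of any decomposition, so no decomposition can have width below 3. The upper and lower bounds meet at 3, so that is the treewidth.

Treewidth 3.
Bags: B1 = {1, 3, 9, 10}  B2 = {1, 3, 6, 10}  B3 = {1, 3, 7, 10}  B4 = {3, 4, 7, 10}  B5 = {3, 5, 7, 10}  B6 = {1, 2, 3, 10}  B7 = {3, 5, 8, 10}
Tree: B1–B2, B2–B3, B3–B4, B3–B5, B3–B6, B5–B7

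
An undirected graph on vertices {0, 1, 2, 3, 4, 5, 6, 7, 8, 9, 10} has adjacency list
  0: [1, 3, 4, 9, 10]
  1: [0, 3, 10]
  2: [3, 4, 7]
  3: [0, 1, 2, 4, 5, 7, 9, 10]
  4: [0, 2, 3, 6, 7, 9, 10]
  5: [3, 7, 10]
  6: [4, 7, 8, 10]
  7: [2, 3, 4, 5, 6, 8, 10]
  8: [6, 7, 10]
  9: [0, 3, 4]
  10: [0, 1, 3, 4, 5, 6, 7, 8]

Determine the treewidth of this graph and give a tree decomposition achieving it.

Treewidth 3.
One such decomposition:
Bags: B1 = {3, 4, 7, 10}  B2 = {2, 3, 4, 7}  B3 = {0, 3, 4, 10}  B4 = {4, 6, 7, 10}  B5 = {0, 3, 4, 9}  B6 = {0, 1, 3, 10}  B7 = {6, 7, 8, 10}  B8 = {3, 5, 7, 10}
Tree: B1–B2, B1–B3, B1–B4, B3–B5, B3–B6, B4–B7, B1–B8

Every bag has size at most 4, so the width is 4 − 1 = 3 and tw(G) ≤ 3. For the lower bound, the 4 vertices {6, 7, 8, 10} are pairwise adjacent, and any tree decomposition puts a clique entirely inside one bag — forcing width ≥ 3. Hence tw(G) = 3 exactly.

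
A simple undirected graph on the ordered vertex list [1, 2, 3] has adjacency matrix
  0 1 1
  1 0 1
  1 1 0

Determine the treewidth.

A width-2 tree decomposition is:
Bags: B1 = {1, 2, 3}
Tree: (single bag)
A single bag containing all 3 vertices is trivially a valid decomposition of width 2. For the lower bound, the 3 vertices {1, 2, 3} are pairwise adjacent, and any tree decomposition puts a clique entirely inside one bag — forcing width ≥ 2. Hence tw(G) = 2 exactly.

2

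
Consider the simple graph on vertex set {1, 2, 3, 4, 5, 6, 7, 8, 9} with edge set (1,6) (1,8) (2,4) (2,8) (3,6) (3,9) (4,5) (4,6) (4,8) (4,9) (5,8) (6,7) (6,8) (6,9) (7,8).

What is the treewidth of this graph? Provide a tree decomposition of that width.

Every bag has size at most 3, so the width is 3 − 1 = 2 and tw(G) ≤ 2. Conversely, {2, 4, 8} is a clique of size 3, and the vertices of any clique must share a bag in every tree decomposition; so some bag has ≥ 3 vertices and tw(G) ≥ 2. Combining the bounds, tw(G) = 2.

Treewidth 2.
One such decomposition:
Bags: B1 = {4, 6, 8}  B2 = {2, 4, 8}  B3 = {1, 6, 8}  B4 = {4, 6, 9}  B5 = {6, 7, 8}  B6 = {3, 6, 9}  B7 = {4, 5, 8}
Tree: B1–B2, B1–B3, B1–B4, B1–B5, B4–B6, B1–B7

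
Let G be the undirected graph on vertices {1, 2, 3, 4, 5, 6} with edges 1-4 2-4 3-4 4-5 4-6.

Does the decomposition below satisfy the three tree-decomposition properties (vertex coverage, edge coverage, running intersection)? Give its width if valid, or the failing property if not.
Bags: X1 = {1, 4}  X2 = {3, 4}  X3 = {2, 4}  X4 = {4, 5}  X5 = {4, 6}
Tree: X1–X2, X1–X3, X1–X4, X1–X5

Yes; width 1.

Every vertex of G appears in some bag (union = {1, 2, 3, 4, 5, 6}); every edge is covered by a bag; and for each vertex v the set of bags containing v is connected in the bag tree. The decomposition is therefore valid. The largest bag has 2 vertices, so the width is 1.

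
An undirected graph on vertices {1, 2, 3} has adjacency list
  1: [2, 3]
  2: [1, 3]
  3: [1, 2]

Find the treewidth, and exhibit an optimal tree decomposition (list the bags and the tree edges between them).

Treewidth 2.
Bags: B1 = {1, 2, 3}
Tree: (single bag)

A single bag containing all 3 vertices is trivially a valid decomposition of width 2. Conversely, {1, 2, 3} is a clique of size 3, and the vertices of any clique must share a bag in every tree decomposition; so some bag has ≥ 3 vertices and tw(G) ≥ 2. Combining the bounds, tw(G) = 2.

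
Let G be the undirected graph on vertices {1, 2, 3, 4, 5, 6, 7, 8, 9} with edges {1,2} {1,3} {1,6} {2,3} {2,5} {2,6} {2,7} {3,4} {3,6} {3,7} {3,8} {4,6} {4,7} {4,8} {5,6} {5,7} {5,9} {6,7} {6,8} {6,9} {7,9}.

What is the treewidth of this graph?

3

A width-3 tree decomposition is:
Bags: B1 = {2, 5, 6, 7}  B2 = {5, 6, 7, 9}  B3 = {2, 3, 6, 7}  B4 = {3, 4, 6, 7}  B5 = {1, 2, 3, 6}  B6 = {3, 4, 6, 8}
Tree: B1–B2, B1–B3, B3–B4, B3–B5, B4–B6
Each bag holds 4 vertices, so the decomposition has width 3, which upper-bounds the treewidth. For the lower bound, the 4 vertices {5, 6, 7, 9} are pairwise adjacent, and any tree decomposition puts a clique entirely inside one bag — forcing width ≥ 3. Therefore the treewidth is 3.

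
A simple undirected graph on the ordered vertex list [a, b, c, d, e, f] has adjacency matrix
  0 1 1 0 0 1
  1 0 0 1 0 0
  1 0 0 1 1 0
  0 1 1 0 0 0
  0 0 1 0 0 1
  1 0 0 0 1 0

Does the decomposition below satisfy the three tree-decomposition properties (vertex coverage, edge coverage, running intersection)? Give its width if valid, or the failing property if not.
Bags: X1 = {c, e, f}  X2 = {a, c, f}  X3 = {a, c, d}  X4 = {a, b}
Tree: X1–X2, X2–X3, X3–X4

No — edge (d,b) lies in no bag.

A tree decomposition must satisfy three properties: every vertex lies in some bag; for every edge, both endpoints lie together in some bag; and for every vertex, the bags containing it form a connected subtree. Here edge (d,b) lies in no bag, so the decomposition is invalid.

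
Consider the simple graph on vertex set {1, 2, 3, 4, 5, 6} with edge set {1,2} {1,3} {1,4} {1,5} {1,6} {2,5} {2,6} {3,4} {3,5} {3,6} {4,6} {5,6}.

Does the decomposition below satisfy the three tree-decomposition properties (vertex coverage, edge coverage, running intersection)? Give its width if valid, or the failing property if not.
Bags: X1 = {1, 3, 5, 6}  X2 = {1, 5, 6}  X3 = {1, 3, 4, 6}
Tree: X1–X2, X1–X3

No — vertex 2 appears in no bag.

A tree decomposition must satisfy three properties: every vertex lies in some bag; for every edge, both endpoints lie together in some bag; and for every vertex, the bags containing it form a connected subtree. Here vertex 2 appears in no bag, so the decomposition is invalid.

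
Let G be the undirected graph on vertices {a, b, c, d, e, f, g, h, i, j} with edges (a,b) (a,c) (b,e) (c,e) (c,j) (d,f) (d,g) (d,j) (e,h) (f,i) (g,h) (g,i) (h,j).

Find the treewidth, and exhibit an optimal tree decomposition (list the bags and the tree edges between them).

Each bag holds 3 vertices, so the decomposition has width 2, which upper-bounds the treewidth. For the lower bound, G contains the cycle a–b–e–c–a, so G is not a forest; only forests have treewidth ≤ 1, hence tw(G) ≥ 2. Therefore the treewidth is 2.

Treewidth 2.
One optimal decomposition is:
Bags: B1 = {a, b, c}  B2 = {b, c, e}  B3 = {c, e, j}  B4 = {e, h, j}  B5 = {d, h, j}  B6 = {d, g, h}  B7 = {d, f, g}  B8 = {f, g, i}
Tree: B1–B2, B2–B3, B3–B4, B4–B5, B5–B6, B6–B7, B7–B8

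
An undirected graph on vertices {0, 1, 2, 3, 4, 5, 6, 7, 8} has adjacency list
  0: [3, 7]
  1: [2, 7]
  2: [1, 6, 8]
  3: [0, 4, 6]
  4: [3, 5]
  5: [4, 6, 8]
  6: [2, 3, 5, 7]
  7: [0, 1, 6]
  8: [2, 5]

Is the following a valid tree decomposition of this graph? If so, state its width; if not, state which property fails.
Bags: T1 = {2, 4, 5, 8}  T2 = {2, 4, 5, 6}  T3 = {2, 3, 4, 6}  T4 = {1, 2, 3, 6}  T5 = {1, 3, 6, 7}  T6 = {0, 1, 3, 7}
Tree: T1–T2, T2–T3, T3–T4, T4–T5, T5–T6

Vertex coverage: the bags together contain {0, 1, 2, 3, 4, 5, 6, 7, 8}, the full vertex set. Edge coverage: each edge of G has both endpoints in at least one bag. Running intersection: for every vertex, the bags containing it form a connected subtree. All three properties hold, so this is a valid tree decomposition of width max|bag| − 1 = 3, and hence tw(G) ≤ 3.

Yes; width 3.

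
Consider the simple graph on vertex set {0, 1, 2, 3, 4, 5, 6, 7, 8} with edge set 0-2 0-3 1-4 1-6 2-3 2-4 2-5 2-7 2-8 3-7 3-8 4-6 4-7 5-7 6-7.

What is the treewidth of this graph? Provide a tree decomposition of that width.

Treewidth 2.
One such decomposition:
Bags: B1 = {2, 4, 7}  B2 = {2, 3, 7}  B3 = {4, 6, 7}  B4 = {2, 5, 7}  B5 = {2, 3, 8}  B6 = {1, 4, 6}  B7 = {0, 2, 3}
Tree: B1–B2, B1–B3, B2–B4, B2–B5, B3–B6, B5–B7

Every bag has size at most 3, so the width is 3 − 1 = 2 and tw(G) ≤ 2. On the other hand G contains the 3-clique {1, 4, 6}. A clique must lie in a single bag of any decomposition, so no decomposition can have width below 2. Hence tw(G) = 2 exactly.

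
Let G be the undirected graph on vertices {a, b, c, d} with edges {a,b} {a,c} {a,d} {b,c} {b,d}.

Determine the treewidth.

2

A width-2 tree decomposition is:
Bags: B1 = {a, b, d}  B2 = {a, b, c}
Tree: B1–B2
Every bag has size at most 3, so the width is 3 − 1 = 2 and tw(G) ≤ 2. Conversely, {a, b, d} is a clique of size 3, and the vertices of any clique must share a bag in every tree decomposition; so some bag has ≥ 3 vertices and tw(G) ≥ 2. Hence tw(G) = 2 exactly.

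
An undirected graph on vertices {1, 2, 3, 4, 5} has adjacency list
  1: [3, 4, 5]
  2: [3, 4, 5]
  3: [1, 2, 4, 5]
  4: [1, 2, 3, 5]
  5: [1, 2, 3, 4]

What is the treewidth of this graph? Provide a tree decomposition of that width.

Treewidth 3.
One such decomposition:
Bags: B1 = {2, 3, 4, 5}  B2 = {1, 3, 4, 5}
Tree: B1–B2

Each bag holds 4 vertices, so the decomposition has width 3, which upper-bounds the treewidth. For the lower bound, the 4 vertices {1, 3, 4, 5} are pairwise adjacent, and any tree decomposition puts a clique entirely inside one bag — forcing width ≥ 3. The upper and lower bounds meet at 3, so that is the treewidth.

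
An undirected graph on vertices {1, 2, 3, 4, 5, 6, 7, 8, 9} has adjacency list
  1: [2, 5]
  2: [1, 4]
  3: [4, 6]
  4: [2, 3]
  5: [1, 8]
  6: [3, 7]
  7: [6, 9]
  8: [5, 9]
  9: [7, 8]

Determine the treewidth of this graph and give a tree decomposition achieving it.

Treewidth 2.
Bags: B1 = {2, 3, 4}  B2 = {1, 2, 3}  B3 = {1, 3, 5}  B4 = {3, 5, 8}  B5 = {3, 8, 9}  B6 = {3, 7, 9}  B7 = {3, 6, 7}
Tree: B1–B2, B2–B3, B3–B4, B4–B5, B5–B6, B6–B7

Every bag has size at most 3, so the width is 3 − 1 = 2 and tw(G) ≤ 2. For the lower bound, G contains the cycle 3–4–2–1–5–8–9–7–6–3, so G is not a forest; only forests have treewidth ≤ 1, hence tw(G) ≥ 2. Combining the bounds, tw(G) = 2.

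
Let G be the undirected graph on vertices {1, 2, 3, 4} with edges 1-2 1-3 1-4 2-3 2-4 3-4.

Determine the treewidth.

A width-3 tree decomposition is:
Bags: B1 = {1, 2, 3, 4}
Tree: (single bag)
A single bag containing all 4 vertices is trivially a valid decomposition of width 3. Conversely, {1, 2, 3, 4} is a clique of size 4, and the vertices of any clique must share a bag in every tree decomposition; so some bag has ≥ 4 vertices and tw(G) ≥ 3. Combining the bounds, tw(G) = 3.

3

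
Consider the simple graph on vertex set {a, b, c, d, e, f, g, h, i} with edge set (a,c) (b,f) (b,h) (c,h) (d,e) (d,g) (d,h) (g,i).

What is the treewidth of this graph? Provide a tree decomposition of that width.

Every bag has size at most 2, so the width is 2 − 1 = 1 and tw(G) ≤ 1. Since G has at least one edge (e.g. c–h), it is not an edgeless graph, so tw(G) ≥ 1. The upper and lower bounds meet at 1, so that is the treewidth.

Treewidth 1.
Bags: B1 = {c, h}  B2 = {d, h}  B3 = {b, h}  B4 = {d, g}  B5 = {d, e}  B6 = {a, c}  B7 = {g, i}  B8 = {b, f}
Tree: B1–B2, B2–B3, B2–B4, B4–B5, B1–B6, B4–B7, B3–B8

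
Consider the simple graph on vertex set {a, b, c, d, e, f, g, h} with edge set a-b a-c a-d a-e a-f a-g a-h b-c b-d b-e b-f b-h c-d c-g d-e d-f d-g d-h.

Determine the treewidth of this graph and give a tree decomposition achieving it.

Treewidth 3.
Bags: B1 = {a, b, c, d}  B2 = {a, b, d, e}  B3 = {a, b, d, h}  B4 = {a, c, d, g}  B5 = {a, b, d, f}
Tree: B1–B2, B1–B3, B1–B4, B3–B5

Every bag has size at most 4, so the width is 4 − 1 = 3 and tw(G) ≤ 3. Conversely, {a, c, d, g} is a clique of size 4, and the vertices of any clique must share a bag in every tree decomposition; so some bag has ≥ 4 vertices and tw(G) ≥ 3. Therefore the treewidth is 3.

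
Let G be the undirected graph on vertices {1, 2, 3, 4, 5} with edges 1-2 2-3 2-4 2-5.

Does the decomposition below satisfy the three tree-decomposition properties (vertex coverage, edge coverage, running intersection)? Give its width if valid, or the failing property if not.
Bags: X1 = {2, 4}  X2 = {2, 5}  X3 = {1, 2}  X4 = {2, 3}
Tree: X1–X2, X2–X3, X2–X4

Yes; width 1.

Vertex coverage: the bags together contain {1, 2, 3, 4, 5}, the full vertex set. Edge coverage: each edge of G has both endpoints in at least one bag. Running intersection: for every vertex, the bags containing it form a connected subtree. All three properties hold, so this is a valid tree decomposition of width max|bag| − 1 = 1, and hence tw(G) ≤ 1.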